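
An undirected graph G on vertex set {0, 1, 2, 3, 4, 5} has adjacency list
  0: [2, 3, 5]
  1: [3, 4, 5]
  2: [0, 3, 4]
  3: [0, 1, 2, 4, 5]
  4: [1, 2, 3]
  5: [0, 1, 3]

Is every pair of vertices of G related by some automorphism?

Vertex 3 is the only vertex of degree 5, so every automorphism fixes it; G is not vertex-transitive.

No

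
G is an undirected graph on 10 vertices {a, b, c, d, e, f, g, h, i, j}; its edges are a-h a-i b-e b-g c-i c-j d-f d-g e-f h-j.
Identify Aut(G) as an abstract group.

G has two connected components, {b, d, e, f, g} and {a, c, h, i, j}; each is 2-regular, so G = C_5 ⊔ C_5. Aut of a disjoint union of two copies of C_5 is the wreath product D_5 ≀ Z_2, of order 2·10² = 200.

(D_5 × D_5) ⋊ Z_2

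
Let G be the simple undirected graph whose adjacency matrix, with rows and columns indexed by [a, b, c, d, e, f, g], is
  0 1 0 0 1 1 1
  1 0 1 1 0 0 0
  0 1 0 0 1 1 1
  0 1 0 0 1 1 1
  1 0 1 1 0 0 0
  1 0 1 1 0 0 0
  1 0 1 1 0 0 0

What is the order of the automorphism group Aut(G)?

144

The vertices split by degree into {a, c, d} (degree 4) and {b, e, f, g} (degree 3); every edge runs between the two parts, so G is the complete bipartite graph K_{3,4}. The parts have unequal sizes, so no automorphism swaps them; each part is permuted independently, giving S_3 × S_4 of order 3!·4! = 144.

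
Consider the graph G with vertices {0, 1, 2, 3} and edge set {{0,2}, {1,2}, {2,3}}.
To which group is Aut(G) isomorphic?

Vertex 2 has degree 3 and every other vertex has degree 1, so G is the star K_{1,3} with centre 2. Any automorphism fixes the centre and permutes the 3 leaves freely, so Aut(G) ≅ S_3 of order 3! = 6.

S_3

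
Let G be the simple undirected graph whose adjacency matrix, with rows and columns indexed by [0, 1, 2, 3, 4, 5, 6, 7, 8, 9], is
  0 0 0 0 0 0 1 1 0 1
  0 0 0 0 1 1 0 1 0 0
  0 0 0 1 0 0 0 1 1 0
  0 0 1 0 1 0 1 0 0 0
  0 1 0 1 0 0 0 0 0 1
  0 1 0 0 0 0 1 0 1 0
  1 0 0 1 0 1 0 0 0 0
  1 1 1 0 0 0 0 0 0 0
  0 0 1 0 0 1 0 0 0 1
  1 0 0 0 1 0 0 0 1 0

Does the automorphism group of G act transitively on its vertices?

G is 3-regular on 10 vertices with no triangles and no 4-cycles (girth 5): this is the Petersen graph. It is a classical fact that the Petersen graph has automorphism group S_5 (order 120), arising from its description as the Kneser graph K(5,2). Under this action every vertex can be carried to every other, so G is vertex-transitive.

Yes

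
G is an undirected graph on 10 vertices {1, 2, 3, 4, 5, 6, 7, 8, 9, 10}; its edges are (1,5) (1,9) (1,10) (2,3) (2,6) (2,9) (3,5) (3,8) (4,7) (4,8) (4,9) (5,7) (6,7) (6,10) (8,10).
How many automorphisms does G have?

120

G is 3-regular on 10 vertices with no triangles and no 4-cycles (girth 5): this is the Petersen graph. It is a classical fact that the Petersen graph has automorphism group S_5 (order 120), arising from its description as the Kneser graph K(5,2).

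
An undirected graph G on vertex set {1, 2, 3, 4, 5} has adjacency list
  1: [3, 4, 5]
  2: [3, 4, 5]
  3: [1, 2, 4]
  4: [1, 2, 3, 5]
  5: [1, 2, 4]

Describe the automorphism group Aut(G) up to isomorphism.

the dihedral group of order 8

Vertex 4 is the unique vertex of degree 4; the remaining 4 vertices each have degree 3 and induce a cycle, so G is the wheel on 5 vertices with hub 4. Every automorphism fixes the hub and acts on the rim 4-cycle, so Aut(G) ≅ Aut(C_4) = D_4 of order 8.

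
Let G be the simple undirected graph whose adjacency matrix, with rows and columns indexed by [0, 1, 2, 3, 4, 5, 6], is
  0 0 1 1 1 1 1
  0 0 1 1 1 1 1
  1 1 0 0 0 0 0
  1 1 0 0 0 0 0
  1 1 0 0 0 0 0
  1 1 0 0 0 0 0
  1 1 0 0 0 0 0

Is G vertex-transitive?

No

Automorphisms preserve degree, but G has vertices of degree 2 and vertices of degree 5; no automorphism maps one to the other, so G is not vertex-transitive.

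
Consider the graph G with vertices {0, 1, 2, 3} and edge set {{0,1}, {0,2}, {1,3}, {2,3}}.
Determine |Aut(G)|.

8

G is 2-regular and connected on 4 vertices, i.e. the cycle C_4. C_4 has 4 rotations and 4 reflections, so Aut(C_4) ≅ D_4 of order 8.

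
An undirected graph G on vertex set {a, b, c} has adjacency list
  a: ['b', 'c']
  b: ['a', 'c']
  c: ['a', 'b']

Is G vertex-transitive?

Yes

Every vertex has degree 2, so G is the complete graph K_3. Any permutation of the 3 vertices preserves K_3, so Aut(K_3) = S_3 of order 3! = 6. This group acts transitively on the 3 vertices.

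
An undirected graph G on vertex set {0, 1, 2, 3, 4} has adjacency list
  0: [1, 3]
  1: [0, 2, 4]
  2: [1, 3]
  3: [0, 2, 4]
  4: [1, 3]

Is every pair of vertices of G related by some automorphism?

No

Automorphisms preserve degree, but G has vertices of degree 2 and vertices of degree 3; no automorphism maps one to the other, so G is not vertex-transitive.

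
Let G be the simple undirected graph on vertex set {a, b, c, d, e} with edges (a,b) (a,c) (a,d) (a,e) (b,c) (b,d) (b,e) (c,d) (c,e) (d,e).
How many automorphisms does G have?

Every vertex has degree 4, so G is the complete graph K_5. Every bijection on the vertex set is an automorphism of K_5; hence Aut(K_5) ≅ S_5, order 120.

120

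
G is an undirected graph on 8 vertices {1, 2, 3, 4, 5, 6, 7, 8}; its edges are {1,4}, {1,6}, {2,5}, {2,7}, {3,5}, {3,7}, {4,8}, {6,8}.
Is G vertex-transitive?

G has two connected components, {1, 4, 6, 8} and {2, 3, 5, 7}; each is 2-regular, so G = C_4 ⊔ C_4. With two isomorphic components, Aut(G) = Aut(C_4) ≀ S_2 = (D_4 × D_4) ⋊ Z_2: permute each cycle by D_4, then optionally swap the two cycles. Order 2·(2·4)² = 128. This group acts transitively on the 8 vertices.

Yes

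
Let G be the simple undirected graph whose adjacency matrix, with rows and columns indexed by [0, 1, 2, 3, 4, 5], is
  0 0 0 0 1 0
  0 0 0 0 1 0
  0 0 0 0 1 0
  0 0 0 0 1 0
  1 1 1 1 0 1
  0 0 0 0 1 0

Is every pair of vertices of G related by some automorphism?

No

Vertex 4 is the only vertex of degree 5, so every automorphism fixes it; G is not vertex-transitive.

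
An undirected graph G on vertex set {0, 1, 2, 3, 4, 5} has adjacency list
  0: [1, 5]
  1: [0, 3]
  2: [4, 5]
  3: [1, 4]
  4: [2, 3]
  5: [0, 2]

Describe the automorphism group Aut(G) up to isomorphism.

Every vertex has degree 2 and the graph is connected, so G is the 6-cycle C_6. C_6 has 6 rotations and 6 reflections, so Aut(C_6) ≅ D_6 of order 12.

the dihedral group of order 12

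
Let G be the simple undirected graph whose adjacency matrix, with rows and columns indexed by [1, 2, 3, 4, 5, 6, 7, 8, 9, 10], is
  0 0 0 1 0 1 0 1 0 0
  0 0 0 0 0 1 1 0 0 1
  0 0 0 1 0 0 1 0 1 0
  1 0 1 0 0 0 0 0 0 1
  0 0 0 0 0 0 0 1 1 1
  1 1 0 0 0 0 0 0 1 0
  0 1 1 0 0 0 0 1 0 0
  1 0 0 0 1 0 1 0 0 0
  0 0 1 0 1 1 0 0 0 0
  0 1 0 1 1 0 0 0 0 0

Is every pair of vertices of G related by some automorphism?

Yes

G is 3-regular on 10 vertices with no triangles and no 4-cycles (girth 5): this is the Petersen graph. It is a classical fact that the Petersen graph has automorphism group S_5 (order 120), arising from its description as the Kneser graph K(5,2). Under this action every vertex can be carried to every other, so G is vertex-transitive.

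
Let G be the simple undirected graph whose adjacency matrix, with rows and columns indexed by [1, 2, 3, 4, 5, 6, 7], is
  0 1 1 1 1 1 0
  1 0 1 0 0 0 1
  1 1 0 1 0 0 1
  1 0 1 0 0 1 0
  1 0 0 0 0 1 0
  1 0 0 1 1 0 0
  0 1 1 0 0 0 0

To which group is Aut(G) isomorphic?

1

Degrees alone do not determine every vertex (e.g. 2 and 4 both have degree 3), but their neighbour-degree multisets differ: N(2) has degrees [2, 4, 5] while N(4) has degrees [3, 4, 5]. Repeating this refinement separates all vertices, so the only automorphism is the identity.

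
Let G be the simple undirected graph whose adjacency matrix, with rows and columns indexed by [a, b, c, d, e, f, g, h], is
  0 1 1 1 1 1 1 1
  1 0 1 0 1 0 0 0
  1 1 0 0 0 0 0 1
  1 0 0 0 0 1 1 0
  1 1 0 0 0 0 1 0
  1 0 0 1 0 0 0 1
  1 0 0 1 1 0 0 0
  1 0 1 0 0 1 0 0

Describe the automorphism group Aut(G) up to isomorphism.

the dihedral group of order 14

Vertex a is the unique vertex of degree 7; the remaining 7 vertices each have degree 3 and induce a cycle, so G is the wheel on 8 vertices with hub a. With the hub fixed, the remaining symmetry is that of the rim cycle C_7, giving the dihedral group D_7.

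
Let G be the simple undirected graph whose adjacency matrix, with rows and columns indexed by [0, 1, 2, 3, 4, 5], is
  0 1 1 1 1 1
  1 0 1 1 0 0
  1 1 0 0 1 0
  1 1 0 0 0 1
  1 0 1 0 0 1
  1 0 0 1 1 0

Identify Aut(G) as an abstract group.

Vertex 0 is the unique vertex of degree 5; the remaining 5 vertices each have degree 3 and induce a cycle, so G is the wheel on 6 vertices with hub 0. With the hub fixed, the remaining symmetry is that of the rim cycle C_5, giving the dihedral group D_5.

the dihedral group of order 10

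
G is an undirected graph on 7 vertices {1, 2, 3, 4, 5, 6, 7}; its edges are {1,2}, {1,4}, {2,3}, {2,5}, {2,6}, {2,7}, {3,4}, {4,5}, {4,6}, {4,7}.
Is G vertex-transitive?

Automorphisms preserve degree, but G has vertices of degree 2 and vertices of degree 5; no automorphism maps one to the other, so G is not vertex-transitive.

No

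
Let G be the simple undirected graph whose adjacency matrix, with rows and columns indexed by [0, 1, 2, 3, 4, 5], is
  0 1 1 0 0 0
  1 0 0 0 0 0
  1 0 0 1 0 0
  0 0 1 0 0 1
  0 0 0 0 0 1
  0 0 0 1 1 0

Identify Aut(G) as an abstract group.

The degree sequence is [2, 1, 2, 2, 1, 2]; the two degree-1 vertices 1 and 4 are the ends of a path, so G = P_6. A path has exactly one nontrivial symmetry — reversal — giving Aut(G) of order 2.

C_2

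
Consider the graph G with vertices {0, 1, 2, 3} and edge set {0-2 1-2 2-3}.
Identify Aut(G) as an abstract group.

Vertex 2 has degree 3 and every other vertex has degree 1, so G is the star K_{1,3} with centre 2. Any automorphism fixes the centre and permutes the 3 leaves freely, so Aut(G) ≅ S_3 of order 3! = 6.

the symmetric group on 3 letters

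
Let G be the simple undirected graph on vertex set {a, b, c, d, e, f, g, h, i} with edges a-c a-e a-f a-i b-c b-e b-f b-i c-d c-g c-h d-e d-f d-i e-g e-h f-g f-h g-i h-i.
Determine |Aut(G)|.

The vertices split by degree into {c, e, f, i} (degree 5) and {a, b, d, g, h} (degree 4); every edge runs between the two parts, so G is the complete bipartite graph K_{4,5}. The parts have unequal sizes, so no automorphism swaps them; each part is permuted independently, giving S_4 × S_5 of order 4!·5! = 2880.

2880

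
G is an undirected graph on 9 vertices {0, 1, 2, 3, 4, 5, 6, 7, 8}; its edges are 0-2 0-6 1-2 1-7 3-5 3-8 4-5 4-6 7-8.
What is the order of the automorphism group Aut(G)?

Every vertex has degree 2 and the graph is connected, so G is the 9-cycle C_9. C_9 has 9 rotations and 9 reflections, so Aut(C_9) ≅ D_9 of order 18.

18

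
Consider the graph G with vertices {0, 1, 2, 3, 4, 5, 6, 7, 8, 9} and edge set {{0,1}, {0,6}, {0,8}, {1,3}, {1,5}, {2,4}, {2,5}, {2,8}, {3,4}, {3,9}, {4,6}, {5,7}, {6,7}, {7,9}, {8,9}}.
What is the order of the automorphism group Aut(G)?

120

G is 3-regular on 10 vertices with no triangles and no 4-cycles (girth 5): this is the Petersen graph. Viewing the Petersen graph as the Kneser graph K(5,2) — vertices are 2-subsets of {1,…,5}, edges join disjoint pairs — its automorphisms are exactly the permutations of the 5-element set, so Aut ≅ S_5 of order 120.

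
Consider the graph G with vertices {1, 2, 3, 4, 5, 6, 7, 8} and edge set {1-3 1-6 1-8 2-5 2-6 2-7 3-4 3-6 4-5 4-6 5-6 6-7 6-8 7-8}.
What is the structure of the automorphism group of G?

Vertex 6 is the unique vertex of degree 7; the remaining 7 vertices each have degree 3 and induce a cycle, so G is the wheel on 8 vertices with hub 6. With the hub fixed, the remaining symmetry is that of the rim cycle C_7, giving the dihedral group D_7.

the dihedral group of order 14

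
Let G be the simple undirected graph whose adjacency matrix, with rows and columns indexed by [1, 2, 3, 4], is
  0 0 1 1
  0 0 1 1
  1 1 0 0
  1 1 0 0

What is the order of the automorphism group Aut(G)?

8

G is 2-regular and bipartite on 2^2 = 4 vertices with girth 4; it is the hypercube graph Q_2. The symmetry group of the 2-cube is the hyperoctahedral group B_2 = Z_2 ≀ S_2, of order 2^2·2! = 8.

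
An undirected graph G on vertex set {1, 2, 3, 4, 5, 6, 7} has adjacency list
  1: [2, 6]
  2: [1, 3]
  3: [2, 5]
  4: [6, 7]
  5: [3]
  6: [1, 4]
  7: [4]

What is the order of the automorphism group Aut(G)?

2

The degree sequence is [2, 2, 2, 2, 1, 2, 1]; the two degree-1 vertices 5 and 7 are the ends of a path, so G = P_7. The only nontrivial automorphism of a path is the end-to-end reflection, so Aut(G) ≅ Z_2.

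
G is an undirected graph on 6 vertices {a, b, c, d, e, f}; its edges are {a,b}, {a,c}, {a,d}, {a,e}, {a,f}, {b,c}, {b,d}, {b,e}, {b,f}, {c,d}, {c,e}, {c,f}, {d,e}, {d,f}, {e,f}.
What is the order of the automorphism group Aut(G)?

720

Every vertex has degree 5, so G is the complete graph K_6. Every bijection on the vertex set is an automorphism of K_6; hence Aut(K_6) ≅ S_6, order 720.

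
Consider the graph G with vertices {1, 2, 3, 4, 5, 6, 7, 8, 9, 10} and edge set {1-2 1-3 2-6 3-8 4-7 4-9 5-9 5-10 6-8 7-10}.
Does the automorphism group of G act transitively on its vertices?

Yes

G has two connected components, {4, 5, 7, 9, 10} and {1, 2, 3, 6, 8}; each is 2-regular, so G = C_5 ⊔ C_5. Aut of a disjoint union of two copies of C_5 is the wreath product D_5 ≀ Z_2, of order 2·10² = 200. Under this action every vertex can be carried to every other, so G is vertex-transitive.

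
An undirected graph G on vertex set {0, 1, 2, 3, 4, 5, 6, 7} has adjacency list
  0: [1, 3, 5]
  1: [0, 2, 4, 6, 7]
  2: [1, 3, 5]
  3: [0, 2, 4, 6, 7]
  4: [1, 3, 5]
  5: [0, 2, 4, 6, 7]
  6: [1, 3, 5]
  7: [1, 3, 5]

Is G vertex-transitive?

No

Automorphisms preserve degree, but G has vertices of degree 3 and vertices of degree 5; no automorphism maps one to the other, so G is not vertex-transitive.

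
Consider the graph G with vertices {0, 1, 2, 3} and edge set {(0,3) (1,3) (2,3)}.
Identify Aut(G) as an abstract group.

S_3

Vertex 3 has degree 3 and every other vertex has degree 1, so G is the star K_{1,3} with centre 3. The 3 leaves are pairwise interchangeable while the centre is fixed, giving Aut(G) = S_3.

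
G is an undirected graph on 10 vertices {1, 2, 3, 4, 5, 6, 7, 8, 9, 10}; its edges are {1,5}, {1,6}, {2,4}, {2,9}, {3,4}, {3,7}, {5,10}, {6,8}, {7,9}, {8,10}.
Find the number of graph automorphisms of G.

200

G has two connected components, {1, 5, 6, 8, 10} and {2, 3, 4, 7, 9}; each is 2-regular, so G = C_5 ⊔ C_5. Aut of a disjoint union of two copies of C_5 is the wreath product D_5 ≀ Z_2, of order 2·10² = 200.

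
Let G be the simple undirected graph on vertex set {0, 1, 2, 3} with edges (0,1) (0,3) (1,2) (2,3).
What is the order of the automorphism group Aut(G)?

G is 2-regular and bipartite on 2^2 = 4 vertices with girth 4; it is the hypercube graph Q_2. Aut(Q_2) consists of the signed permutations of the 2 coordinate axes: 2! permutations times 2^2 sign flips, so |Aut| = 2^2·2! = 8.

8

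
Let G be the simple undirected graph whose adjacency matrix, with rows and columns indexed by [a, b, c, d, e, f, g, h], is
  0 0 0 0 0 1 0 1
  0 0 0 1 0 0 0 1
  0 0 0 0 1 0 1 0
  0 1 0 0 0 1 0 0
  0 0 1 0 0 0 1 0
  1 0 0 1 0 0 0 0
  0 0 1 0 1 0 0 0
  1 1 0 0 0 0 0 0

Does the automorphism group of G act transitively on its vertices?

No

G has two connected components, {a, b, d, f, h} and {c, e, g}; each is 2-regular, so G = C_5 ⊔ C_3. The orbit of a under Aut(G) is {a, b, d, f, h}, which does not contain c, so G is not vertex-transitive.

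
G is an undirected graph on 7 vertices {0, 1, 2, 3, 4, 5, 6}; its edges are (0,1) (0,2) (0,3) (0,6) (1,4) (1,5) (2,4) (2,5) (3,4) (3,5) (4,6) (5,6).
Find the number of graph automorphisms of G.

144

The vertices split by degree into {0, 4, 5} (degree 4) and {1, 2, 3, 6} (degree 3); every edge runs between the two parts, so G is the complete bipartite graph K_{3,4}. Automorphisms preserve the bipartition setwise (since the parts differ in size) and act as S_3 × S_4 within it; |Aut| = 144.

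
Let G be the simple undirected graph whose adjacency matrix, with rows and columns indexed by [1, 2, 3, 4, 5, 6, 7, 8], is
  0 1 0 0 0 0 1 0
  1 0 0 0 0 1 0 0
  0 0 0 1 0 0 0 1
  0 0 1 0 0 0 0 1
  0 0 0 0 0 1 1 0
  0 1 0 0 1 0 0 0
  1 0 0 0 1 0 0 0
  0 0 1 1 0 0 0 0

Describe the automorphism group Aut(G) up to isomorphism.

D_3 × D_5

G has two connected components, {1, 2, 5, 6, 7} and {3, 4, 8}; each is 2-regular, so G = C_5 ⊔ C_3. The components are non-isomorphic (different sizes), so Aut(G) = Aut(C_3) × Aut(C_5) = D_3 × D_5 of order 6·10 = 60.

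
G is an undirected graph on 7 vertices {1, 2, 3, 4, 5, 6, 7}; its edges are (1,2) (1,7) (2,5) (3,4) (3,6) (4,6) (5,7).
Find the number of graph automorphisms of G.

48

G has two connected components, {1, 2, 5, 7} and {3, 4, 6}; each is 2-regular, so G = C_4 ⊔ C_3. No automorphism exchanges components of different sizes, hence Aut(G) is the direct product D_3 × D_4, order 48.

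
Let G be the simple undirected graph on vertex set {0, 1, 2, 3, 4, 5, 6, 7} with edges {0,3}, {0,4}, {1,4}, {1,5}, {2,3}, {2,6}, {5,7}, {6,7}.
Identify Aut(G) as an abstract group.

D_8

Every vertex has degree 2 and the graph is connected, so G is the 8-cycle C_8. The automorphisms of the 8-cycle are exactly the symmetries of a regular 8-gon: the dihedral group D_8, |D_8| = 16.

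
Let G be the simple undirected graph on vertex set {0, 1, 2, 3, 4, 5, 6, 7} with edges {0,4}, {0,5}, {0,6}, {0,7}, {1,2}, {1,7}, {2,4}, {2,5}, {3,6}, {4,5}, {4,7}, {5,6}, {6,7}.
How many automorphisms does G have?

The degree sequence is [4, 2, 3, 1, 4, 4, 4, 4]. Checking the degree-preserving permutations of the vertex set shows that none except the identity preserves every edge, so Aut(G) is trivial.

1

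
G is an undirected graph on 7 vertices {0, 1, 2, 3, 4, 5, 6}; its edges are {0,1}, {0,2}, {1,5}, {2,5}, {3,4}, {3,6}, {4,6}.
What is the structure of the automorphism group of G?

G has two connected components, {0, 1, 2, 5} and {3, 4, 6}; each is 2-regular, so G = C_4 ⊔ C_3. No automorphism exchanges components of different sizes, hence Aut(G) is the direct product D_4 × D_3, order 48.

D_4 × D_3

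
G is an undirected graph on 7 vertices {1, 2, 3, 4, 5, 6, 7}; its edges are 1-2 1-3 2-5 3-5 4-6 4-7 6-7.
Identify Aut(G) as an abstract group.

D_4 × D_3

G has two connected components, {1, 2, 3, 5} and {4, 6, 7}; each is 2-regular, so G = C_4 ⊔ C_3. The components are non-isomorphic (different sizes), so Aut(G) = Aut(C_4) × Aut(C_3) = D_4 × D_3 of order 8·6 = 48.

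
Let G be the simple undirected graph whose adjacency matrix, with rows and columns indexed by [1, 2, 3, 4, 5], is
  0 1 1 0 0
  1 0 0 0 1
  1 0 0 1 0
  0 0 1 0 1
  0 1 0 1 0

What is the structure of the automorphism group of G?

Every vertex has degree 2 and the graph is connected, so G is the 5-cycle C_5. C_5 has 5 rotations and 5 reflections, so Aut(C_5) ≅ D_5 of order 10.

the dihedral group of order 10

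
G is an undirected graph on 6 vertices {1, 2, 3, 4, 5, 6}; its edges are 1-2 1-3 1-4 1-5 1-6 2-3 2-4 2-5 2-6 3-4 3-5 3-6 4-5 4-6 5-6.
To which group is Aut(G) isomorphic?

S_6

Every vertex has degree 5, so G is the complete graph K_6. Every bijection on the vertex set is an automorphism of K_6; hence Aut(K_6) ≅ S_6, order 720.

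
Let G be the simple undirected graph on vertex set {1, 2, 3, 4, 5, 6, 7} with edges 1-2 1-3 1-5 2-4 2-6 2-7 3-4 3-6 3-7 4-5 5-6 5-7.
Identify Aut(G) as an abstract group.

The vertices split by degree into {2, 3, 5} (degree 4) and {1, 4, 6, 7} (degree 3); every edge runs between the two parts, so G is the complete bipartite graph K_{3,4}. The parts have unequal sizes, so no automorphism swaps them; each part is permuted independently, giving S_3 × S_4 of order 3!·4! = 144.

S_3 × S_4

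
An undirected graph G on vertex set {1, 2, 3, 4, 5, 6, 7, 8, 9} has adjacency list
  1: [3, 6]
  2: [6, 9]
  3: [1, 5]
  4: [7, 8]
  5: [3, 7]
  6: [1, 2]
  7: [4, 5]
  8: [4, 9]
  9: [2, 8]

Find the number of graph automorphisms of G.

Every vertex has degree 2 and the graph is connected, so G is the 9-cycle C_9. C_9 has 9 rotations and 9 reflections, so Aut(C_9) ≅ D_9 of order 18.

18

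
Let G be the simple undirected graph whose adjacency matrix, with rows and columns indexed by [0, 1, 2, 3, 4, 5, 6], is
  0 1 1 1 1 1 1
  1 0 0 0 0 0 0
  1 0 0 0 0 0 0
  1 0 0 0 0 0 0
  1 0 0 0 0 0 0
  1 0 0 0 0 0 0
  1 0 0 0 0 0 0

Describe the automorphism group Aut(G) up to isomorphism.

the symmetric group on 6 letters

Vertex 0 has degree 6 and every other vertex has degree 1, so G is the star K_{1,6} with centre 0. The 6 leaves are pairwise interchangeable while the centre is fixed, giving Aut(G) = S_6.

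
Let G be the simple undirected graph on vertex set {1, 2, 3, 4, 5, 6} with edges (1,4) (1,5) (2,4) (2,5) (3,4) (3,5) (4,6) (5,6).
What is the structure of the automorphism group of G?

S_4 × S_2

The vertices split by degree into {4, 5} (degree 4) and {1, 2, 3, 6} (degree 2); every edge runs between the two parts, so G is the complete bipartite graph K_{2,4}. Automorphisms preserve the bipartition setwise (since the parts differ in size) and act as S_4 × S_2 within it; |Aut| = 48.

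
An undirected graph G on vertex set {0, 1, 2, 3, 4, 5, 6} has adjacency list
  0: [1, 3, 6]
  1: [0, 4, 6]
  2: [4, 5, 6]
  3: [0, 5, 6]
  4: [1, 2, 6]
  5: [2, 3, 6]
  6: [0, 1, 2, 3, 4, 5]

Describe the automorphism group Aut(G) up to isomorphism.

D_6

Vertex 6 is the unique vertex of degree 6; the remaining 6 vertices each have degree 3 and induce a cycle, so G is the wheel on 7 vertices with hub 6. With the hub fixed, the remaining symmetry is that of the rim cycle C_6, giving the dihedral group D_6.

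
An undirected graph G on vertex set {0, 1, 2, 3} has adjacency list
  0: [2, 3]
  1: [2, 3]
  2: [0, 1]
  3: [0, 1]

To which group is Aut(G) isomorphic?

G is 2-regular and bipartite with parts {2, 3} and {0, 1} (each part is independent and every cross-pair is an edge), so G = K_{2,2}. Aut(K_{2,2}) is the wreath product S_2 ≀ Z_2: permute within each part, then optionally swap the parts; |Aut| = 2·(2!)² = 8.

S_2 ≀ Z_2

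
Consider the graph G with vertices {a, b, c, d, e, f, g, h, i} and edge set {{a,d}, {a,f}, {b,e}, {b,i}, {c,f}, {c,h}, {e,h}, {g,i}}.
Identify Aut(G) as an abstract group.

The degree sequence is [2, 2, 2, 1, 2, 2, 1, 2, 2]; the two degree-1 vertices d and g are the ends of a path, so G = P_9. A path has exactly one nontrivial symmetry — reversal — giving Aut(G) of order 2.

the cyclic group of order 2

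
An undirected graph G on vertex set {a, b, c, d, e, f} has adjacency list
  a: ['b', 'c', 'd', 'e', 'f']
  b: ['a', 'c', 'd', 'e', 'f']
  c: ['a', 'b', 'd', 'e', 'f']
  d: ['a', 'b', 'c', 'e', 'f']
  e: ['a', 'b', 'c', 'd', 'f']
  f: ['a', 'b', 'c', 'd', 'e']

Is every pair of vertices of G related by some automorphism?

Yes

Every vertex has degree 5, so G is the complete graph K_6. Any permutation of the 6 vertices preserves K_6, so Aut(K_6) = S_6 of order 6! = 720. Under this action every vertex can be carried to every other, so G is vertex-transitive.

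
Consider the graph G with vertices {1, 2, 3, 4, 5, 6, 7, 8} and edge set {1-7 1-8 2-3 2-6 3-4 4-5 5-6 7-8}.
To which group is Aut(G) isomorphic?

D_3 × D_5

G has two connected components, {2, 3, 4, 5, 6} and {1, 7, 8}; each is 2-regular, so G = C_5 ⊔ C_3. The components are non-isomorphic (different sizes), so Aut(G) = Aut(C_3) × Aut(C_5) = D_3 × D_5 of order 6·10 = 60.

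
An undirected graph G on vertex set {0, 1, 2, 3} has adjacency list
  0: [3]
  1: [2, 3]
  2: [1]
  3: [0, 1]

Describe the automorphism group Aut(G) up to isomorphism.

The degree sequence is [1, 2, 1, 2]; the two degree-1 vertices 0 and 2 are the ends of a path, so G = P_4. The only nontrivial automorphism of a path is the end-to-end reflection, so Aut(G) ≅ Z_2.

the cyclic group of order 2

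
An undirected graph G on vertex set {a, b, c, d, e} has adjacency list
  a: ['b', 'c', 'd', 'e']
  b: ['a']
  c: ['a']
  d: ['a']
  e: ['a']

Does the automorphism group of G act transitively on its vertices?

No

Vertex a is the only vertex of degree 4, so every automorphism fixes it; G is not vertex-transitive.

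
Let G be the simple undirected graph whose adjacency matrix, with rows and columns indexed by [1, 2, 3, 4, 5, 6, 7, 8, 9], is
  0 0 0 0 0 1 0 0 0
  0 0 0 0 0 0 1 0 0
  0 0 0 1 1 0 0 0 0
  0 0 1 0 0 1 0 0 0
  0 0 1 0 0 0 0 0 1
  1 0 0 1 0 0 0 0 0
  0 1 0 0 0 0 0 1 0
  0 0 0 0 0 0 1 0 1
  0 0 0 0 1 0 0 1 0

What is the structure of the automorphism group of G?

The degree sequence is [1, 1, 2, 2, 2, 2, 2, 2, 2]; the two degree-1 vertices 1 and 2 are the ends of a path, so G = P_9. A path has exactly one nontrivial symmetry — reversal — giving Aut(G) of order 2.

C_2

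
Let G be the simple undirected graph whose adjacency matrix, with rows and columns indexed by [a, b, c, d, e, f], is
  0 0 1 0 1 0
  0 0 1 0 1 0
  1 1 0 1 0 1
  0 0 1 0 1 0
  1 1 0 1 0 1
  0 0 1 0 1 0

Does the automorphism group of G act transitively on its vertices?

Automorphisms preserve degree, but G has vertices of degree 2 and vertices of degree 4; no automorphism maps one to the other, so G is not vertex-transitive.

No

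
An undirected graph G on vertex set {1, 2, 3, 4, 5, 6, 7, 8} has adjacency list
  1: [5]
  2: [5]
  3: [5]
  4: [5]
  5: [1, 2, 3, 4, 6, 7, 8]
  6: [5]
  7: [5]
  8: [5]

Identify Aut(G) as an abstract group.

the symmetric group on 7 letters

Vertex 5 has degree 7 and every other vertex has degree 1, so G is the star K_{1,7} with centre 5. Any automorphism fixes the centre and permutes the 7 leaves freely, so Aut(G) ≅ S_7 of order 7! = 5040.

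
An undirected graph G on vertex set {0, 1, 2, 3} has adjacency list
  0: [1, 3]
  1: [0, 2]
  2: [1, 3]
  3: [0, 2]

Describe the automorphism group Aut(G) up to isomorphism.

G is 2-regular and bipartite on 2^2 = 4 vertices with girth 4; it is the hypercube graph Q_2. Aut(Q_2) consists of the signed permutations of the 2 coordinate axes: 2! permutations times 2^2 sign flips, so |Aut| = 2^2·2! = 8.

D_4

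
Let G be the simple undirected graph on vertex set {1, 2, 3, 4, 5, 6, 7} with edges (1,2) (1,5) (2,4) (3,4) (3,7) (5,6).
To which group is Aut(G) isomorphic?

The degree sequence is [2, 2, 2, 2, 2, 1, 1]; the two degree-1 vertices 6 and 7 are the ends of a path, so G = P_7. A path has exactly one nontrivial symmetry — reversal — giving Aut(G) of order 2.

the cyclic group of order 2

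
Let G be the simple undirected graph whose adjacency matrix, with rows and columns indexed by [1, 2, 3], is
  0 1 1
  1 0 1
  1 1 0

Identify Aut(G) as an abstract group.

All 3 vertices are pairwise adjacent: G = K_3. Every bijection on the vertex set is an automorphism of K_3; hence Aut(K_3) ≅ S_3, order 6.

the symmetric group on 3 letters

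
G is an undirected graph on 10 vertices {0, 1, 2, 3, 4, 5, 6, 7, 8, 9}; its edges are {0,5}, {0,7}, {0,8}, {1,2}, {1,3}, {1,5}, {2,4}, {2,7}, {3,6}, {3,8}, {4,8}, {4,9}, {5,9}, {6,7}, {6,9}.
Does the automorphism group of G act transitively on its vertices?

Yes

G is 3-regular on 10 vertices with no triangles and no 4-cycles (girth 5): this is the Petersen graph. Viewing the Petersen graph as the Kneser graph K(5,2) — vertices are 2-subsets of {1,…,5}, edges join disjoint pairs — its automorphisms are exactly the permutations of the 5-element set, so Aut ≅ S_5 of order 120. Under this action every vertex can be carried to every other, so G is vertex-transitive.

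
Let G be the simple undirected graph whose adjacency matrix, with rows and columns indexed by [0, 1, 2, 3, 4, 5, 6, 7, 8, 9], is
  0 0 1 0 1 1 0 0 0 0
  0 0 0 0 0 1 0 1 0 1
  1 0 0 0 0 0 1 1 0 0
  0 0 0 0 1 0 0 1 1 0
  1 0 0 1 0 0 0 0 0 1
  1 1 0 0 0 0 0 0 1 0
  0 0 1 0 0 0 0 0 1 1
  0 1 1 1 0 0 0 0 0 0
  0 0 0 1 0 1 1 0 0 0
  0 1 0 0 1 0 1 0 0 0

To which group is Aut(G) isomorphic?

G is 3-regular on 10 vertices with no triangles and no 4-cycles (girth 5): this is the Petersen graph. It is a classical fact that the Petersen graph has automorphism group S_5 (order 120), arising from its description as the Kneser graph K(5,2).

S_5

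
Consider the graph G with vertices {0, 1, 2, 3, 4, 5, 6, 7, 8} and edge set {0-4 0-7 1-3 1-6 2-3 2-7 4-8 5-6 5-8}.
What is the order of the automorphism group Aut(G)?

G is 2-regular and connected on 9 vertices, i.e. the cycle C_9. C_9 has 9 rotations and 9 reflections, so Aut(C_9) ≅ D_9 of order 18.

18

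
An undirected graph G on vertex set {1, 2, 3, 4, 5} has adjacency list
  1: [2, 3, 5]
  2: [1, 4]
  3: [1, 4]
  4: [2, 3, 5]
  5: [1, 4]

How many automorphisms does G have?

The vertices split by degree into {1, 4} (degree 3) and {2, 3, 5} (degree 2); every edge runs between the two parts, so G is the complete bipartite graph K_{2,3}. The parts have unequal sizes, so no automorphism swaps them; each part is permuted independently, giving S_2 × S_3 of order 2!·3! = 12.

12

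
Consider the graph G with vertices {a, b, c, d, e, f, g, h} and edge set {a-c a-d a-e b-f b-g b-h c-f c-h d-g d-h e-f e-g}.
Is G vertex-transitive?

G is 3-regular and bipartite on 2^3 = 8 vertices with girth 4; it is the hypercube graph Q_3. Aut(Q_3) consists of the signed permutations of the 3 coordinate axes: 3! permutations times 2^3 sign flips, so |Aut| = 2^3·3! = 48. This group acts transitively on the 8 vertices.

Yes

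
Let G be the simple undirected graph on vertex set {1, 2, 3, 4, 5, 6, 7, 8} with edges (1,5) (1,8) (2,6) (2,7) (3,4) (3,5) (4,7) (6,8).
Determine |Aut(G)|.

Every vertex has degree 2 and the graph is connected, so G is the 8-cycle C_8. C_8 has 8 rotations and 8 reflections, so Aut(C_8) ≅ D_8 of order 16.

16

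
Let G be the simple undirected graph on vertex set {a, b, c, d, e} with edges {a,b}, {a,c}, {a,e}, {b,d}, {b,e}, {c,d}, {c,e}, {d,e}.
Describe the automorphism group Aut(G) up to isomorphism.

the dihedral group of order 8

Vertex e is the unique vertex of degree 4; the remaining 4 vertices each have degree 3 and induce a cycle, so G is the wheel on 5 vertices with hub e. With the hub fixed, the remaining symmetry is that of the rim cycle C_4, giving the dihedral group D_4.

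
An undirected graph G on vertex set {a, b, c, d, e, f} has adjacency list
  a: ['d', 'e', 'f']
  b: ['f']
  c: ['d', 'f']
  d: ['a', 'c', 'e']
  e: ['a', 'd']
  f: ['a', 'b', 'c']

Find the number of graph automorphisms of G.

1

The degree sequence is [3, 1, 2, 3, 2, 3]. Checking the degree-preserving permutations of the vertex set shows that none except the identity preserves every edge, so Aut(G) is trivial.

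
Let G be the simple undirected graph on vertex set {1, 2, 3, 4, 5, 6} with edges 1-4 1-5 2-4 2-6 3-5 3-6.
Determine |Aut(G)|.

12

G is 2-regular and connected on 6 vertices, i.e. the cycle C_6. C_6 has 6 rotations and 6 reflections, so Aut(C_6) ≅ D_6 of order 12.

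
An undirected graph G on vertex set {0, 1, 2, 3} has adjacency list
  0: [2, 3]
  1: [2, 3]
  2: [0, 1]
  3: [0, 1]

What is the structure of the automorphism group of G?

Every vertex has degree 2 and the graph is connected, so G is the 4-cycle C_4. The automorphisms of the 4-cycle are exactly the symmetries of a regular 4-gon: the dihedral group D_4, |D_4| = 8.

the dihedral group of order 8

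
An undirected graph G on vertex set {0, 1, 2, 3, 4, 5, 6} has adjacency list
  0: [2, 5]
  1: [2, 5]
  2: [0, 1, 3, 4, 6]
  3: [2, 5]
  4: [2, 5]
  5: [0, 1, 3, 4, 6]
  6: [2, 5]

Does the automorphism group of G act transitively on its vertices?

Automorphisms preserve degree, but G has vertices of degree 2 and vertices of degree 5; no automorphism maps one to the other, so G is not vertex-transitive.

No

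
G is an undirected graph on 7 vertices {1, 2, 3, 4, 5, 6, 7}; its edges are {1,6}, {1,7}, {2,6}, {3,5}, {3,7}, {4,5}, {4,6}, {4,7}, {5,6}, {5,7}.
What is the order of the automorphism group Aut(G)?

The degree sequence is [2, 1, 2, 3, 4, 4, 4]. Checking the degree-preserving permutations of the vertex set shows that none except the identity preserves every edge, so Aut(G) is trivial.

1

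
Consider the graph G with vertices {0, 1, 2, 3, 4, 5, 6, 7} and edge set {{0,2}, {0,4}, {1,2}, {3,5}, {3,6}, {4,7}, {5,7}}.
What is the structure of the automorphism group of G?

Z_2

The degree sequence is [2, 1, 2, 2, 2, 2, 1, 2]; the two degree-1 vertices 1 and 6 are the ends of a path, so G = P_8. A path has exactly one nontrivial symmetry — reversal — giving Aut(G) of order 2.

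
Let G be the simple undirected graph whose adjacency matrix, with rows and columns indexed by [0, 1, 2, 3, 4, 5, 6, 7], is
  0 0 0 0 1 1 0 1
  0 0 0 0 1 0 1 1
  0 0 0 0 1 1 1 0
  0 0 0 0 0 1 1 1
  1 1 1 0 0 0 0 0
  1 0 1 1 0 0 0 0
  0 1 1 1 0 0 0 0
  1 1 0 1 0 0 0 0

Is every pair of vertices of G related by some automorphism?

Yes

G is 3-regular and bipartite on 2^3 = 8 vertices with girth 4; it is the hypercube graph Q_3. The symmetry group of the 3-cube is the hyperoctahedral group B_3 = Z_2 ≀ S_3, of order 2^3·3! = 48. This group acts transitively on the 8 vertices.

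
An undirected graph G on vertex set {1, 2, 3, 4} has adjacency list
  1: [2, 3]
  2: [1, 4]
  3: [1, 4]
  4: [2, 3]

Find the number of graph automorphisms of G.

8

G is 2-regular and connected on 4 vertices, i.e. the cycle C_4. The automorphisms of the 4-cycle are exactly the symmetries of a regular 4-gon: the dihedral group D_4, |D_4| = 8.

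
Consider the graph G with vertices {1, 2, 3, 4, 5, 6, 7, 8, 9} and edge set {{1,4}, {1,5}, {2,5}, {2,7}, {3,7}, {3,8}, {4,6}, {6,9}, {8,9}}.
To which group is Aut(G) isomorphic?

D_9

Every vertex has degree 2 and the graph is connected, so G is the 9-cycle C_9. C_9 has 9 rotations and 9 reflections, so Aut(C_9) ≅ D_9 of order 18.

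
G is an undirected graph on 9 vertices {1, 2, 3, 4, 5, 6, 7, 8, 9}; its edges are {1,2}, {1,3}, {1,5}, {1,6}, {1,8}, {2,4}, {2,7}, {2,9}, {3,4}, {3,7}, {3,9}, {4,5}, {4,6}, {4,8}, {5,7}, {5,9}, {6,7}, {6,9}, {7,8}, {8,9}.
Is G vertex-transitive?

No

Automorphisms preserve degree, but G has vertices of degree 4 and vertices of degree 5; no automorphism maps one to the other, so G is not vertex-transitive.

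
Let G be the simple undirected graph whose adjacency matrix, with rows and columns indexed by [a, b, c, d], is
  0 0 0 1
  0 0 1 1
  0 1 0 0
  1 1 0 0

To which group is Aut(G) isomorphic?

C_2

The degree sequence is [1, 2, 1, 2]; the two degree-1 vertices a and c are the ends of a path, so G = P_4. A path has exactly one nontrivial symmetry — reversal — giving Aut(G) of order 2.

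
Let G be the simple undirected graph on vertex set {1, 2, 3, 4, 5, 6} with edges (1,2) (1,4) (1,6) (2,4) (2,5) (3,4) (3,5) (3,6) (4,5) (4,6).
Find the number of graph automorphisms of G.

10

Vertex 4 is the unique vertex of degree 5; the remaining 5 vertices each have degree 3 and induce a cycle, so G is the wheel on 6 vertices with hub 4. With the hub fixed, the remaining symmetry is that of the rim cycle C_5, giving the dihedral group D_5.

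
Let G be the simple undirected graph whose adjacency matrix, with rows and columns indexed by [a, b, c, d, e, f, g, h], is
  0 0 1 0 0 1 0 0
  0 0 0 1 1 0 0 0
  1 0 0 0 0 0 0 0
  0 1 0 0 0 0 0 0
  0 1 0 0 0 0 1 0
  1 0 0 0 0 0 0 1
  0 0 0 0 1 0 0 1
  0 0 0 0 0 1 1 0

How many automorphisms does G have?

The degree sequence is [2, 2, 1, 1, 2, 2, 2, 2]; the two degree-1 vertices c and d are the ends of a path, so G = P_8. A path has exactly one nontrivial symmetry — reversal — giving Aut(G) of order 2.

2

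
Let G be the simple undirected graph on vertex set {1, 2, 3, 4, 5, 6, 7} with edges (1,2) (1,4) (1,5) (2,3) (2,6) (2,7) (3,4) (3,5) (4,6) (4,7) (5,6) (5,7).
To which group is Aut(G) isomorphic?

The vertices split by degree into {2, 4, 5} (degree 4) and {1, 3, 6, 7} (degree 3); every edge runs between the two parts, so G is the complete bipartite graph K_{3,4}. Automorphisms preserve the bipartition setwise (since the parts differ in size) and act as S_3 × S_4 within it; |Aut| = 144.

S_3 × S_4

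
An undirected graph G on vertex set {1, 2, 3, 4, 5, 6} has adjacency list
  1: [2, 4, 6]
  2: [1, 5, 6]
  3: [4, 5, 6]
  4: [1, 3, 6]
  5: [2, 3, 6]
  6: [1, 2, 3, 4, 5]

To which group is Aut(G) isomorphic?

Vertex 6 is the unique vertex of degree 5; the remaining 5 vertices each have degree 3 and induce a cycle, so G is the wheel on 6 vertices with hub 6. With the hub fixed, the remaining symmetry is that of the rim cycle C_5, giving the dihedral group D_5.

D_5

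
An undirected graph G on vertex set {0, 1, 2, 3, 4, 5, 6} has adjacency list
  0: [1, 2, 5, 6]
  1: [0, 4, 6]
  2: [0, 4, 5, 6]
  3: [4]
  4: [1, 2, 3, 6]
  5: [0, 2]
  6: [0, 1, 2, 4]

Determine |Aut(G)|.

1

Degrees alone do not determine every vertex (e.g. 0 and 2 both have degree 4), but their neighbour-degree multisets differ: N(0) has degrees [2, 3, 4, 4] while N(2) has degrees [2, 4, 4, 4]. Repeating this refinement separates all vertices, so the only automorphism is the identity.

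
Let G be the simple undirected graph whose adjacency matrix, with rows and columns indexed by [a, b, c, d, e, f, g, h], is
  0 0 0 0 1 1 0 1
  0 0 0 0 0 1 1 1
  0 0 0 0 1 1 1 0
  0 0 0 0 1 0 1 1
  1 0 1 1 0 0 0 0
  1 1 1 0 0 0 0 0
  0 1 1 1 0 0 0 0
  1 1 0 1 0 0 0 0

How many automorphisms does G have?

48

G is 3-regular and bipartite on 2^3 = 8 vertices with girth 4; it is the hypercube graph Q_3. The symmetry group of the 3-cube is the hyperoctahedral group B_3 = Z_2 ≀ S_3, of order 2^3·3! = 48.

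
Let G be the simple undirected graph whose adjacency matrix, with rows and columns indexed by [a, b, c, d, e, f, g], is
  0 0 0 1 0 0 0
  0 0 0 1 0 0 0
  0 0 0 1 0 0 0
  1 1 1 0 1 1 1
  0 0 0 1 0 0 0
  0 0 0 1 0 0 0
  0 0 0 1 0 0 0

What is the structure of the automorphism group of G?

S_6

Vertex d has degree 6 and every other vertex has degree 1, so G is the star K_{1,6} with centre d. The 6 leaves are pairwise interchangeable while the centre is fixed, giving Aut(G) = S_6.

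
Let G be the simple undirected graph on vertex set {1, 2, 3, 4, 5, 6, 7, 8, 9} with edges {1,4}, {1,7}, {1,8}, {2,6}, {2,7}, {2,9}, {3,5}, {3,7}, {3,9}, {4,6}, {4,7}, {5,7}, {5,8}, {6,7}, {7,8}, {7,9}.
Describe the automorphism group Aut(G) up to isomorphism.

Vertex 7 is the unique vertex of degree 8; the remaining 8 vertices each have degree 3 and induce a cycle, so G is the wheel on 9 vertices with hub 7. Every automorphism fixes the hub and acts on the rim 8-cycle, so Aut(G) ≅ Aut(C_8) = D_8 of order 16.

the dihedral group of order 16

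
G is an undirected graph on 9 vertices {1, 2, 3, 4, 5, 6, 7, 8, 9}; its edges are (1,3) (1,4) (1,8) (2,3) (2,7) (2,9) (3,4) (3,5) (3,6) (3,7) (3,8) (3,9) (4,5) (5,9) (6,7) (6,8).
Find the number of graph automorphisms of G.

16

Vertex 3 is the unique vertex of degree 8; the remaining 8 vertices each have degree 3 and induce a cycle, so G is the wheel on 9 vertices with hub 3. With the hub fixed, the remaining symmetry is that of the rim cycle C_8, giving the dihedral group D_8.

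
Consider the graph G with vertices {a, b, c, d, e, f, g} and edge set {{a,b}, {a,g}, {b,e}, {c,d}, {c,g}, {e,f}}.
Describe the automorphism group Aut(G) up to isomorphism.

The degree sequence is [2, 2, 2, 1, 2, 1, 2]; the two degree-1 vertices d and f are the ends of a path, so G = P_7. The only nontrivial automorphism of a path is the end-to-end reflection, so Aut(G) ≅ Z_2.

Z_2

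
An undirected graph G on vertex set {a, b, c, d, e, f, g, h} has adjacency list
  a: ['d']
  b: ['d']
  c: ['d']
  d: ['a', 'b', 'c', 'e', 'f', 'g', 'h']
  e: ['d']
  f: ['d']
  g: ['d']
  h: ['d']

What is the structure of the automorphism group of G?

Vertex d has degree 7 and every other vertex has degree 1, so G is the star K_{1,7} with centre d. Any automorphism fixes the centre and permutes the 7 leaves freely, so Aut(G) ≅ S_7 of order 7! = 5040.

S_7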